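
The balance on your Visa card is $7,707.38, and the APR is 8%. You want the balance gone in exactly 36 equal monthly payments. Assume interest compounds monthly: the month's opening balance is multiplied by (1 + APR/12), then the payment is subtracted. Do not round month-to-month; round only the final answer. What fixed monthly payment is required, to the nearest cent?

$241.52

Monthly rate r = 8%/12 = 0.666667% = 0.00666667.
Level-payment amortization: P = B₀·r / (1 − (1+r)^(−n)) = 7707.38·0.00666667 / (1 − 1.00667^(−36)).
Denominator 1 − (1+r)^(−36) = 0.21274537.
P = 51.3825 / 0.21274537 ≈ 241.52.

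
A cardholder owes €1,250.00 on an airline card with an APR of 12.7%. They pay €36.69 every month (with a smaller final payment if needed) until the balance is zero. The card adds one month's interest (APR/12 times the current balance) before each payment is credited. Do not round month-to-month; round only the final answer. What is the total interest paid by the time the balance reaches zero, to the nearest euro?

€308

Monthly rate r = 12.7%/12 = 1.05833% = 0.0105833.
Payoff takes n = ⌈−ln(1 − rB₀/P)/ln(1+r)⌉ = ⌈42.476⌉ = 43 payments; the last is €17.50.
Total paid = 42·€36.69 + €17.50 = €1,558.48.
Total interest = total paid − principal = €1,558.48 − €1,250.00 = €308.48.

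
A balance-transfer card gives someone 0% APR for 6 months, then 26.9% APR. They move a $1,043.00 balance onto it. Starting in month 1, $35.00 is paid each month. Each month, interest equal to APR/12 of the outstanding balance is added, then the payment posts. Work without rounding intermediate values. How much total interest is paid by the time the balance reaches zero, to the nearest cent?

Promo months 1–6 at r₀ = 0%/12 = 0; months 7+ at r₁ = 26.9%/12 = 0.0224167.
After month 6 (no interest yet): B = $1,043.00 − 6·$35.00 = $833.00.
Then at r₁ with $35.00/mo: n₂ = −ln(1 − r₁·B/P)/ln(1+r₁) ≈ 34.40 → 35 more payments.
Total paid = 40·$35.00 + $13.96 = $1,413.96; interest = $1,413.96 − $1,043.00 = $370.96.

$370.96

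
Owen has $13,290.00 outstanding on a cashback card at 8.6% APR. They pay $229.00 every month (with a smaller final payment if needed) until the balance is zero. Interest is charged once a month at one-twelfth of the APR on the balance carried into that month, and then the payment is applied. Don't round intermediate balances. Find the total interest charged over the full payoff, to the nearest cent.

$3,953.45

Monthly rate r = 8.6%/12 = 0.716667% = 0.00716667.
Payoff takes n = ⌈−ln(1 − rB₀/P)/ln(1+r)⌉ = ⌈75.298⌉ = 76 payments; the last is $68.45.
Total paid = 75·$229.00 + $68.45 = $17,243.45.
Total interest = total paid − principal = $17,243.45 − $13,290.00 = $3,953.45.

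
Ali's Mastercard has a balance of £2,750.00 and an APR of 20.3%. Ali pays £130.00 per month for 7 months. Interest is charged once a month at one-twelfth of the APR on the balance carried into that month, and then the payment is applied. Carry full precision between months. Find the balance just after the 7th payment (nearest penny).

£2,135.14

Monthly rate r = 20.3%/12 = 1.69167% = 0.0169167.
Each month: B ← B·(1+r) − £130.00.
Month 1: interest £46.52; balance after payment £2,666.52.
Month 2: interest £45.11; balance after payment £2,581.63.
Month 3: interest £43.67; balance after payment £2,495.30.
Month 4: interest £42.21; balance after payment £2,407.51.
Month 5: interest £40.73; balance after payment £2,318.24.
Month 6: interest £39.22; balance after payment £2,227.46.
Month 7: interest £37.68; balance after payment £2,135.14.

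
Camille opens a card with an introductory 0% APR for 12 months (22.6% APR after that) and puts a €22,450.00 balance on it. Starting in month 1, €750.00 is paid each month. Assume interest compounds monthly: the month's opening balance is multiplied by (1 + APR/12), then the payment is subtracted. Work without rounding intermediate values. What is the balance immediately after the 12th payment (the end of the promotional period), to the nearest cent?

Promo months 1–12 at r₀ = 0%/12 = 0; months 13+ at r₁ = 22.6%/12 = 0.0188333.
After month 12 (no interest yet): B = €22,450.00 − 12·€750.00 = €13,450.00.

€13,450.00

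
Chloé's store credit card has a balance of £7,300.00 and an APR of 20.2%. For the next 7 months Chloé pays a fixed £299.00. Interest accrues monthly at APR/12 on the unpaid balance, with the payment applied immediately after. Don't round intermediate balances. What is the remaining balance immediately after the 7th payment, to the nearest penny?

£6,003.15

Monthly rate r = 20.2%/12 = 1.68333% = 0.0168333.
Each month: B ← B·(1+r) − £299.00.
Month 1: interest £122.88; balance after payment £7,123.88.
Month 2: interest £119.92; balance after payment £6,944.80.
Month 3: interest £116.90; balance after payment £6,762.71.
Month 4: interest £113.84; balance after payment £6,577.55.
Month 5: interest £110.72; balance after payment £6,389.27.
Month 6: interest £107.55; balance after payment £6,197.82.
Month 7: interest £104.33; balance after payment £6,003.15.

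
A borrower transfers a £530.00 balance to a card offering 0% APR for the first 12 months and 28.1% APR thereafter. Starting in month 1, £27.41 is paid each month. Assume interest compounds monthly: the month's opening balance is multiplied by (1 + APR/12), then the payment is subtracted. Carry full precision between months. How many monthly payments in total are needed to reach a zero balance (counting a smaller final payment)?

21 payments

Promo months 1–12 at r₀ = 0%/12 = 0; months 13+ at r₁ = 28.1%/12 = 0.0234167.
After month 12 (no interest yet): B = £530.00 − 12·£27.41 = £201.08.
Then at r₁ with £27.41/mo: n₂ = −ln(1 − r₁·B/P)/ln(1+r₁) ≈ 8.14 → 9 more payments.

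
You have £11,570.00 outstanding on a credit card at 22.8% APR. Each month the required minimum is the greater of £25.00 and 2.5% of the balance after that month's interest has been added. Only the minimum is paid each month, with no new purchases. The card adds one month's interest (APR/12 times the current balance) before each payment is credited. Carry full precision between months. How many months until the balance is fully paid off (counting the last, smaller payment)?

Monthly rate r = 22.8%/12 = 1.9% = 0.019.
While 2.5% of the post-interest balance exceeds £25.00, each month B ← (B·(1+r))·(1 − 0.025), i.e. B shrinks by the factor (1+r)·0.975 = 0.99352.
This holds for months 1–380. Entering month 381 the balance is £980.12; 2.5% of the post-interest balance is now below £25.00, so the flat £25.00 minimum applies from here.
From month 381 a fixed £25.00 at rate r clears £980.12 in 73 more payments. Total: 380 + 73 = 453 months.

453 months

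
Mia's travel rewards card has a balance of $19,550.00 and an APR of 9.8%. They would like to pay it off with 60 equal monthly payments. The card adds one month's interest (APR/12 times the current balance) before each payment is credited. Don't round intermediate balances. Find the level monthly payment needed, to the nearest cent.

Monthly rate r = 9.8%/12 = 0.816667% = 0.00816667.
Level-payment amortization: P = B₀·r / (1 − (1+r)^(−n)) = 19550.00·0.00816667 / (1 − 1.00817^(−60)).
Denominator 1 − (1+r)^(−60) = 0.386153262.
P = 159.658 / 0.386153262 ≈ 413.46.

$413.46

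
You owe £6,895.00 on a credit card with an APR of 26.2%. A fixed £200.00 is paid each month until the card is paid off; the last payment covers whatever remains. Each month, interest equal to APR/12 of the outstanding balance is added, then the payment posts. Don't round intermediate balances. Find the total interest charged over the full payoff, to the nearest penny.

Monthly rate r = 26.2%/12 = 2.18333% = 0.0218333.
Payoff takes n = ⌈−ln(1 − rB₀/P)/ln(1+r)⌉ = ⌈64.689⌉ = 65 payments; the last is £138.18.
Total paid = 64·£200.00 + £138.18 = £12,938.18.
Total interest = total paid − principal = £12,938.18 − £6,895.00 = £6,043.18.

£6,043.18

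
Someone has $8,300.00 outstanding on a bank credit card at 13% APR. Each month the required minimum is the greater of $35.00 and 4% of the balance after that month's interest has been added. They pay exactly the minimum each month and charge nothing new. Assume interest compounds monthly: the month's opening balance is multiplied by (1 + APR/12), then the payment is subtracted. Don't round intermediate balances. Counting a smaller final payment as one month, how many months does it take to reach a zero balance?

Monthly rate r = 13%/12 = 1.08333% = 0.0108333.
While 4% of the post-interest balance exceeds $35.00, each month B ← (B·(1+r))·(1 − 0.04), i.e. B shrinks by the factor (1+r)·0.96 = 0.9704.
This holds for months 1–76. Entering month 77 the balance is $845.94; 4% of the post-interest balance is now below $35.00, so the flat $35.00 minimum applies from here.
From month 77 a fixed $35.00 at rate r clears $845.94 in 29 more payments. Total: 76 + 29 = 105 months.

105 months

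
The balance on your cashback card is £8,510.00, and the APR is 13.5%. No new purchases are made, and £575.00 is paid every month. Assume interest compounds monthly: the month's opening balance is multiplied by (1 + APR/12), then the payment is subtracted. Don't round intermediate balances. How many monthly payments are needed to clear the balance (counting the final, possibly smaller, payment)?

Monthly rate r = 13.5%/12 = 1.125% = 0.01125.
Recurrence: B ← B·(1+r) − £575.00.
Month 1: interest £95.74; balance after payment £8,030.74.
Month 2: interest £90.35; balance after payment £7,546.08.
Closed form: n = −ln(1 − rB₀/P)/ln(1+r) = −ln(0.8335)/ln(1.01125) ≈ 16.279, so the balance reaches zero during payment 17.

17 payments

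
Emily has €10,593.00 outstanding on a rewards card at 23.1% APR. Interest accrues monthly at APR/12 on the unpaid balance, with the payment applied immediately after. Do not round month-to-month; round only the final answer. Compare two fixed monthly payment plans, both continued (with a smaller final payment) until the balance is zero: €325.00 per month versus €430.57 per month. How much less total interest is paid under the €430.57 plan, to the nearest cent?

€2,338.43

Monthly rate r = 23.1%/12 = 1.925% = 0.01925.
At €325.00/mo: n = ⌈−ln(1 − rB₀/P)/ln(1+r)⌉ = 52 payments (last €254.74); total interest = total paid − €10,593.00 = €6,236.74.
At €430.57/mo: 34 payments (last €282.50); total interest €3,898.31.
Interest saved = €6,236.74 − €3,898.31 = €2,338.43.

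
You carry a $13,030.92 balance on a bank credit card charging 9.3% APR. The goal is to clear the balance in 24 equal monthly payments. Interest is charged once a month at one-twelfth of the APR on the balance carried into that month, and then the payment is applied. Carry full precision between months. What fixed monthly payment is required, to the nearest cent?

Monthly rate r = 9.3%/12 = 0.775% = 0.00775.
Level-payment amortization: P = B₀·r / (1 − (1+r)^(−n)) = 13030.92·0.00775 / (1 − 1.00775^(−24)).
Denominator 1 − (1+r)^(−24) = 0.169130846.
P = 100.99 / 0.169130846 ≈ 597.11.

$597.11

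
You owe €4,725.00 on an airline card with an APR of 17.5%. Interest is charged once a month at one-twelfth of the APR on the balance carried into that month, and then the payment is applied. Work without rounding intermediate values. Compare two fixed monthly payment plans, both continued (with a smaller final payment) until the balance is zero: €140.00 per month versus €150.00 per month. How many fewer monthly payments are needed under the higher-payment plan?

4 fewer payments

Monthly rate r = 17.5%/12 = 1.45833% = 0.0145833.
At €140.00/mo: n = ⌈−ln(1 − rB₀/P)/ln(1+r)⌉ = 47 payments (last €112.85); total interest = total paid − €4,725.00 = €1,827.85.
At €150.00/mo: 43 payments (last €72.30); total interest €1,647.30.
Payments saved = 47 − 43 = 4.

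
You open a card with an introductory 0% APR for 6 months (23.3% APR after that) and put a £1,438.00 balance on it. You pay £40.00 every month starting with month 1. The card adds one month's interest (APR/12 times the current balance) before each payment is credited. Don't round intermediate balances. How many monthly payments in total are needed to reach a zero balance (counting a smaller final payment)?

52 payments

Promo months 1–6 at r₀ = 0%/12 = 0; months 7+ at r₁ = 23.3%/12 = 0.0194167.
After month 6 (no interest yet): B = £1,438.00 − 6·£40.00 = £1,198.00.
Then at r₁ with £40.00/mo: n₂ = −ln(1 − r₁·B/P)/ln(1+r₁) ≈ 45.30 → 46 more payments.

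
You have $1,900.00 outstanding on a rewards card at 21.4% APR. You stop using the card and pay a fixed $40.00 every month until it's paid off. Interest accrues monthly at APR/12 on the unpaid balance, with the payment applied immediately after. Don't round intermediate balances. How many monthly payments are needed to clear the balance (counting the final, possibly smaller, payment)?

107 months

Monthly rate r = 21.4%/12 = 1.78333% = 0.0178333.
Recurrence: B ← B·(1+r) − $40.00.
Month 1: interest $33.88; balance after payment $1,893.88.
Month 2: interest $33.77; balance after payment $1,887.66.
Closed form: n = −ln(1 − rB₀/P)/ln(1+r) = −ln(0.15292)/ln(1.01783) ≈ 106.237, so the balance reaches zero during payment 107.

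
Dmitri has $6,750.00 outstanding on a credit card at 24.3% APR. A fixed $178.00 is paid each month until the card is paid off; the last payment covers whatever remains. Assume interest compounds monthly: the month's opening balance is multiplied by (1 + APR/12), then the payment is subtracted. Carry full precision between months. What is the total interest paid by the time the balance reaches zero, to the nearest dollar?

Monthly rate r = 24.3%/12 = 2.025% = 0.02025.
Payoff takes n = ⌈−ln(1 − rB₀/P)/ln(1+r)⌉ = ⌈72.857⌉ = 73 payments; the last is $152.79.
Total paid = 72·$178.00 + $152.79 = $12,968.79.
Total interest = total paid − principal = $12,968.79 − $6,750.00 = $6,218.79.

$6,219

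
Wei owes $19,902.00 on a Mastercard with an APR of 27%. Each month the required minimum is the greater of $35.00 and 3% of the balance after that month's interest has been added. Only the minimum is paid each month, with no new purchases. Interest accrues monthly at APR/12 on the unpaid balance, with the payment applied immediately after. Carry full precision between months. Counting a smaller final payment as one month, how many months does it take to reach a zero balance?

408 months

Monthly rate r = 27%/12 = 2.25% = 0.0225.
While 3% of the post-interest balance exceeds $35.00, each month B ← (B·(1+r))·(1 − 0.03), i.e. B shrinks by the factor (1+r)·0.97 = 0.99182.
This holds for months 1–349. Entering month 350 the balance is $1,134.30; 3% of the post-interest balance is now below $35.00, so the flat $35.00 minimum applies from here.
From month 350 a fixed $35.00 at rate r clears $1,134.30 in 59 more payments. Total: 349 + 59 = 408 months.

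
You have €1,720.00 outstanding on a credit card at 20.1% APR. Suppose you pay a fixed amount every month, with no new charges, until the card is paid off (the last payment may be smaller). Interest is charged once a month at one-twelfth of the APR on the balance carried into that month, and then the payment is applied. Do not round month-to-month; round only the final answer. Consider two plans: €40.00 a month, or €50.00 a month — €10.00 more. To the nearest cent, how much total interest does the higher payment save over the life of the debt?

Monthly rate r = 20.1%/12 = 1.675% = 0.01675.
At €40.00/mo: n = ⌈−ln(1 − rB₀/P)/ln(1+r)⌉ = 77 payments (last €27.53); total interest = total paid − €1,720.00 = €1,347.53.
At €50.00/mo: 52 payments (last €34.16); total interest €864.16.
Interest saved = €1,347.53 − €864.16 = €483.37.

€483.37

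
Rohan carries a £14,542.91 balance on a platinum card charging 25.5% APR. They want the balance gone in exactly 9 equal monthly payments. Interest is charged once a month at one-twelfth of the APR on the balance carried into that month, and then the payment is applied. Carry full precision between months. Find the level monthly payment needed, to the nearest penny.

Monthly rate r = 25.5%/12 = 2.125% = 0.02125.
Level-payment amortization: P = B₀·r / (1 − (1+r)^(−n)) = 14542.91·0.02125 / (1 − 1.02125^(−9)).
Denominator 1 − (1+r)^(−9) = 0.172417356.
P = 309.037 / 0.172417356 ≈ 1792.38.

£1,792.38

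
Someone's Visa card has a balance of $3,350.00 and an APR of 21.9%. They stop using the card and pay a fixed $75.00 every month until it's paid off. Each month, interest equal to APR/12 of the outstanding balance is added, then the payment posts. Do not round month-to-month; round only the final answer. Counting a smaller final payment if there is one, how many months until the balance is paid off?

94 months

Monthly rate r = 21.9%/12 = 1.825% = 0.01825.
Recurrence: B ← B·(1+r) − $75.00.
Month 1: interest $61.14; balance after payment $3,336.14.
Month 2: interest $60.88; balance after payment $3,322.02.
Closed form: n = −ln(1 − rB₀/P)/ln(1+r) = −ln(0.18483)/ln(1.01825) ≈ 93.351, so the balance reaches zero during payment 94.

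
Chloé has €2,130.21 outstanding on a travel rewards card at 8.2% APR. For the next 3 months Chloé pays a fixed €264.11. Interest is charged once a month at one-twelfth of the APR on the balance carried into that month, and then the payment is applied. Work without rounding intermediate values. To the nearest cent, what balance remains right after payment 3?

€1,376.42

Monthly rate r = 8.2%/12 = 0.683333% = 0.00683333.
Each month: B ← B·(1+r) − €264.11.
Month 1: interest €14.56; balance after payment €1,880.66.
Month 2: interest €12.85; balance after payment €1,629.40.
Month 3: interest €11.13; balance after payment €1,376.42.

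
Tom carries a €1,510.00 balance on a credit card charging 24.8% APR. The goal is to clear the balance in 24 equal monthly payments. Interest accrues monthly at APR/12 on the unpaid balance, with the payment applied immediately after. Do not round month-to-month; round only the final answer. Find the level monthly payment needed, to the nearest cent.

Monthly rate r = 24.8%/12 = 2.06667% = 0.0206667.
Level-payment amortization: P = B₀·r / (1 − (1+r)^(−n)) = 1510.00·0.0206667 / (1 − 1.02067^(−24)).
Denominator 1 − (1+r)^(−24) = 0.387951778.
P = 31.2067 / 0.387951778 ≈ 80.44.

€80.44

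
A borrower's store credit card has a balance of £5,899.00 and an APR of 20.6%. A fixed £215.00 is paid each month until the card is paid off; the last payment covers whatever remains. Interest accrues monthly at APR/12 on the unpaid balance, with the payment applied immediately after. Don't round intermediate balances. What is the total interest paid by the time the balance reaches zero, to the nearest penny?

£2,144.87

Monthly rate r = 20.6%/12 = 1.71667% = 0.0171667.
Payoff takes n = ⌈−ln(1 − rB₀/P)/ln(1+r)⌉ = ⌈37.411⌉ = 38 payments; the last is £88.87.
Total paid = 37·£215.00 + £88.87 = £8,043.87.
Total interest = total paid − principal = £8,043.87 − £5,899.00 = £2,144.87.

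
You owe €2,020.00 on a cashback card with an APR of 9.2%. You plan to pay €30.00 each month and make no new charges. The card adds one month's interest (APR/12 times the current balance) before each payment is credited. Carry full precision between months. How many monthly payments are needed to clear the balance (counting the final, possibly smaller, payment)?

96 payments

Monthly rate r = 9.2%/12 = 0.766667% = 0.00766667.
Recurrence: B ← B·(1+r) − €30.00.
Month 1: interest €15.49; balance after payment €2,005.49.
Month 2: interest €15.38; balance after payment €1,990.86.
Closed form: n = −ln(1 − rB₀/P)/ln(1+r) = −ln(0.48378)/ln(1.00767) ≈ 95.075, so the balance reaches zero during payment 96.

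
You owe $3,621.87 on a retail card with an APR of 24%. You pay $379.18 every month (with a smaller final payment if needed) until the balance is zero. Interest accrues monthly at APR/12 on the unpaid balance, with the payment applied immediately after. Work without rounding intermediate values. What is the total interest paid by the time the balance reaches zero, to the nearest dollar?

Monthly rate r = 24%/12 = 2% = 0.02.
Payoff takes n = ⌈−ln(1 − rB₀/P)/ln(1+r)⌉ = ⌈10.706⌉ = 11 payments; the last is $268.39.
Total paid = 10·$379.18 + $268.39 = $4,060.19.
Total interest = total paid − principal = $4,060.19 − $3,621.87 = $438.32.

$438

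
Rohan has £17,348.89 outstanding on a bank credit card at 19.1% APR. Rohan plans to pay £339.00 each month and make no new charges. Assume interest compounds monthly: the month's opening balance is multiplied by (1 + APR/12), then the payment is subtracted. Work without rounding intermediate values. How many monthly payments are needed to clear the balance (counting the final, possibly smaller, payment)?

107 payments

Monthly rate r = 19.1%/12 = 1.59167% = 0.0159167.
Recurrence: B ← B·(1+r) − £339.00.
Month 1: interest £276.14; balance after payment £17,286.03.
Month 2: interest £275.14; balance after payment £17,222.16.
Closed form: n = −ln(1 − rB₀/P)/ln(1+r) = −ln(0.18544)/ln(1.01592) ≈ 106.706, so the balance reaches zero during payment 107.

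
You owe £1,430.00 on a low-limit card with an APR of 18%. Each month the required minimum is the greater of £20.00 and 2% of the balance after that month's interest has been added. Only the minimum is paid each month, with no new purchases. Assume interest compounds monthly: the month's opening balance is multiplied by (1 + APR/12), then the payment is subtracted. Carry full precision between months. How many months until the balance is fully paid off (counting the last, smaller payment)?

Monthly rate r = 18%/12 = 1.5% = 0.015.
While 2% of the post-interest balance exceeds £20.00, each month B ← (B·(1+r))·(1 − 0.02), i.e. B shrinks by the factor (1+r)·0.98 = 0.9947.
This holds for months 1–71. Entering month 72 the balance is £980.57; 2% of the post-interest balance is now below £20.00, so the flat £20.00 minimum applies from here.
From month 72 a fixed £20.00 at rate r clears £980.57 in 90 more payments. Total: 71 + 90 = 161 months.

161 months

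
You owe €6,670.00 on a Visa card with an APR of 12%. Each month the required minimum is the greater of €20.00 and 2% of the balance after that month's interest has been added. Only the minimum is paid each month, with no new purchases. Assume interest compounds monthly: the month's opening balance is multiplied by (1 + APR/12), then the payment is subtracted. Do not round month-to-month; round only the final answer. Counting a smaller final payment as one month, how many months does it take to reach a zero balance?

255 months

Monthly rate r = 12%/12 = 1% = 0.01.
While 2% of the post-interest balance exceeds €20.00, each month B ← (B·(1+r))·(1 − 0.02), i.e. B shrinks by the factor (1+r)·0.98 = 0.9898.
This holds for months 1–187. Entering month 188 the balance is €980.62; 2% of the post-interest balance is now below €20.00, so the flat €20.00 minimum applies from here.
From month 188 a fixed €20.00 at rate r clears €980.62 in 68 more payments. Total: 187 + 68 = 255 months.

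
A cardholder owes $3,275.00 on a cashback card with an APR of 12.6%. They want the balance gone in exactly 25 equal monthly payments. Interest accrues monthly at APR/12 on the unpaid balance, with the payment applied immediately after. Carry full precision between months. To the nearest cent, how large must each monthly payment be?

$149.63

Monthly rate r = 12.6%/12 = 1.05% = 0.0105.
Level-payment amortization: P = B₀·r / (1 − (1+r)^(−n)) = 3275.00·0.0105 / (1 − 1.0105^(−25)).
Denominator 1 − (1+r)^(−25) = 0.229820324.
P = 34.3875 / 0.229820324 ≈ 149.63.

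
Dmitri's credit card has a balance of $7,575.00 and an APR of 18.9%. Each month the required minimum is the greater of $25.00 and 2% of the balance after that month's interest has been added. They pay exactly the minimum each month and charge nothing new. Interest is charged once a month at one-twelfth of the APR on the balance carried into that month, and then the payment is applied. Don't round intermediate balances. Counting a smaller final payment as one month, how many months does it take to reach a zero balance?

493 months

Monthly rate r = 18.9%/12 = 1.575% = 0.01575.
While 2% of the post-interest balance exceeds $25.00, each month B ← (B·(1+r))·(1 − 0.02), i.e. B shrinks by the factor (1+r)·0.98 = 0.99543.
This holds for months 1–398. Entering month 399 the balance is $1,226.08; 2% of the post-interest balance is now below $25.00, so the flat $25.00 minimum applies from here.
From month 399 a fixed $25.00 at rate r clears $1,226.08 in 95 more payments. Total: 398 + 95 = 493 months.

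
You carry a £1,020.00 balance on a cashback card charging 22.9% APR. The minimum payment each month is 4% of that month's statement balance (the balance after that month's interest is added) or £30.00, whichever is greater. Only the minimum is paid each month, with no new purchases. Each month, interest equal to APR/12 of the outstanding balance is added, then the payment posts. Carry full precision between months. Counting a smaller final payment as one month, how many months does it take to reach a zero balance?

Monthly rate r = 22.9%/12 = 1.90833% = 0.0190833.
While 4% of the post-interest balance exceeds £30.00, each month B ← (B·(1+r))·(1 − 0.04), i.e. B shrinks by the factor (1+r)·0.96 = 0.97832.
This holds for months 1–15. Entering month 16 the balance is £734.20; 4% of the post-interest balance is now below £30.00, so the flat £30.00 minimum applies from here.
From month 16 a fixed £30.00 at rate r clears £734.20 in 34 more payments. Total: 15 + 34 = 49 months.

49 months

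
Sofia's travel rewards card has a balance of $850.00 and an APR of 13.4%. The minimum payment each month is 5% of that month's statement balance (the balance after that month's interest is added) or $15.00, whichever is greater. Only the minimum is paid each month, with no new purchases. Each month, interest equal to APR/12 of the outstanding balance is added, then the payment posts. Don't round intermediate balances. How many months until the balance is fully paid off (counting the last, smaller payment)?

49 months

Monthly rate r = 13.4%/12 = 1.11667% = 0.0111667.
While 5% of the post-interest balance exceeds $15.00, each month B ← (B·(1+r))·(1 − 0.05), i.e. B shrinks by the factor (1+r)·0.95 = 0.96061.
This holds for months 1–27. Entering month 28 the balance is $287.19; 5% of the post-interest balance is now below $15.00, so the flat $15.00 minimum applies from here.
From month 28 a fixed $15.00 at rate r clears $287.19 in 22 more payments. Total: 27 + 22 = 49 months.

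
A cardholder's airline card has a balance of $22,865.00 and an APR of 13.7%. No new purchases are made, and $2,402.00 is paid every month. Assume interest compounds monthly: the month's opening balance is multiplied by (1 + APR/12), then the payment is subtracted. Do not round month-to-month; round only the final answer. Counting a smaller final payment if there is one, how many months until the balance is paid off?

Monthly rate r = 13.7%/12 = 1.14167% = 0.0114167.
Recurrence: B ← B·(1+r) − $2,402.00.
Month 1: interest $261.04; balance after payment $20,724.04.
Month 2: interest $236.60; balance after payment $18,558.64.
Closed form: n = −ln(1 − rB₀/P)/ln(1+r) = −ln(0.89132)/ln(1.01142) ≈ 10.135, so the balance reaches zero during payment 11.

11 payments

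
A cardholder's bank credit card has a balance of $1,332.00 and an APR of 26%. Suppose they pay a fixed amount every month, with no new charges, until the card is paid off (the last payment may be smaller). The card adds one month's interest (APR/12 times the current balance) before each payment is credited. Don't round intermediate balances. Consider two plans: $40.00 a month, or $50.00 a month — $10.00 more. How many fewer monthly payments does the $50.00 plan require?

Monthly rate r = 26%/12 = 2.16667% = 0.0216667.
At $40.00/mo: n = ⌈−ln(1 − rB₀/P)/ln(1+r)⌉ = 60 payments (last $25.58); total interest = total paid − $1,332.00 = $1,053.58.
At $50.00/mo: 41 payments (last $8.11); total interest $676.11.
Payments saved = 60 − 41 = 19.

19 fewer payments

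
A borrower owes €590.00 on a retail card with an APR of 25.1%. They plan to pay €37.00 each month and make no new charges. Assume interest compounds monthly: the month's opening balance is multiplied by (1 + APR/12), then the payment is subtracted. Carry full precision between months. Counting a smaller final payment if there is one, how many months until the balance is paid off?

Monthly rate r = 25.1%/12 = 2.09167% = 0.0209167.
Recurrence: B ← B·(1+r) − €37.00.
Month 1: interest €12.34; balance after payment €565.34.
Month 2: interest €11.83; balance after payment €540.17.
Closed form: n = −ln(1 − rB₀/P)/ln(1+r) = −ln(0.66646)/ln(1.02092) ≈ 19.602, so the balance reaches zero during payment 20.

20 payments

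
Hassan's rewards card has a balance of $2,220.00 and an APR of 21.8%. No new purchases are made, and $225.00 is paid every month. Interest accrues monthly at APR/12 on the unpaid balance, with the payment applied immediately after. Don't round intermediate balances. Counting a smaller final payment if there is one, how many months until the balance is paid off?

11 payments

Monthly rate r = 21.8%/12 = 1.81667% = 0.0181667.
Recurrence: B ← B·(1+r) − $225.00.
Month 1: interest $40.33; balance after payment $2,035.33.
Month 2: interest $36.98; balance after payment $1,847.31.
Closed form: n = −ln(1 − rB₀/P)/ln(1+r) = −ln(0.82076)/ln(1.01817) ≈ 10.972, so the balance reaches zero during payment 11.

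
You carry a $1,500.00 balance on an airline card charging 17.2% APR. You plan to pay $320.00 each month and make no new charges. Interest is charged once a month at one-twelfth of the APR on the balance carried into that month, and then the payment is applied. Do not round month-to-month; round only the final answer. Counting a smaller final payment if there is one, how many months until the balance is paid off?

Monthly rate r = 17.2%/12 = 1.43333% = 0.0143333.
Recurrence: B ← B·(1+r) − $320.00.
Month 1: interest $21.50; balance after payment $1,201.50.
Month 2: interest $17.22; balance after payment $898.72.
Month 3: interest $12.88; balance after payment $591.60.
Month 4: interest $8.48; balance after payment $280.08.
Month 5: interest $4.01; balance after payment $0.00.

5 payments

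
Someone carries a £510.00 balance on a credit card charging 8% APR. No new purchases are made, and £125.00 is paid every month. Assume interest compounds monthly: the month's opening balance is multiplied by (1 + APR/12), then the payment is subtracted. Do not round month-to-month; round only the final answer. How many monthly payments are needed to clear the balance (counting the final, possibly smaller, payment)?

5 payments

Monthly rate r = 8%/12 = 0.666667% = 0.00666667.
Recurrence: B ← B·(1+r) − £125.00.
Month 1: interest £3.40; balance after payment £388.40.
Month 2: interest £2.59; balance after payment £265.99.
Month 3: interest £1.77; balance after payment £142.76.
Month 4: interest £0.95; balance after payment £18.71.
Month 5: interest £0.12; balance after payment £0.00.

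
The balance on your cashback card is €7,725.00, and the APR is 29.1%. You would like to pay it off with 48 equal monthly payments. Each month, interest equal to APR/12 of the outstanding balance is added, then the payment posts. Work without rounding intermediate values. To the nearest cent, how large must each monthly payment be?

€274.12

Monthly rate r = 29.1%/12 = 2.425% = 0.02425.
Level-payment amortization: P = B₀·r / (1 − (1+r)^(−n)) = 7725.00·0.02425 / (1 − 1.02425^(−48)).
Denominator 1 − (1+r)^(−48) = 0.683398248.
P = 187.331 / 0.683398248 ≈ 274.12.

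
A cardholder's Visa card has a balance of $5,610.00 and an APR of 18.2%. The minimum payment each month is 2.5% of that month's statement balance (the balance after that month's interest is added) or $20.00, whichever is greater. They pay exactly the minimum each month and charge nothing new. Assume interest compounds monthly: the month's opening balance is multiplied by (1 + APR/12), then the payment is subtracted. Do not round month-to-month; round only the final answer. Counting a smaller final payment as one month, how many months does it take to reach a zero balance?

252 months

Monthly rate r = 18.2%/12 = 1.51667% = 0.0151667.
While 2.5% of the post-interest balance exceeds $20.00, each month B ← (B·(1+r))·(1 − 0.025), i.e. B shrinks by the factor (1+r)·0.975 = 0.98979.
This holds for months 1–192. Entering month 193 the balance is $781.66; 2.5% of the post-interest balance is now below $20.00, so the flat $20.00 minimum applies from here.
From month 193 a fixed $20.00 at rate r clears $781.66 in 60 more payments. Total: 192 + 60 = 252 months.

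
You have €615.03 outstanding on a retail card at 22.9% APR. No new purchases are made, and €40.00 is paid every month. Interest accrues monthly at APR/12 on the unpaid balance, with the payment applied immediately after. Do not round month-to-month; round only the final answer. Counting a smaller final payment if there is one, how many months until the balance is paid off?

Monthly rate r = 22.9%/12 = 1.90833% = 0.0190833.
Recurrence: B ← B·(1+r) − €40.00.
Month 1: interest €11.74; balance after payment €586.77.
Month 2: interest €11.20; balance after payment €557.96.
Closed form: n = −ln(1 − rB₀/P)/ln(1+r) = −ln(0.70658)/ln(1.01908) ≈ 18.373, so the balance reaches zero during payment 19.

19 payments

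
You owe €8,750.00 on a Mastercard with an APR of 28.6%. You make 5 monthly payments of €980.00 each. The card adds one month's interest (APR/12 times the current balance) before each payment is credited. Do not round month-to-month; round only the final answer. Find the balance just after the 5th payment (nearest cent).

€4,704.41

Monthly rate r = 28.6%/12 = 2.38333% = 0.0238333.
Each month: B ← B·(1+r) − €980.00.
Month 1: interest €208.54; balance after payment €7,978.54.
Month 2: interest €190.16; balance after payment €7,188.70.
Month 3: interest €171.33; balance after payment €6,380.03.
Month 4: interest €152.06; balance after payment €5,552.08.
Month 5: interest €132.32; balance after payment €4,704.41.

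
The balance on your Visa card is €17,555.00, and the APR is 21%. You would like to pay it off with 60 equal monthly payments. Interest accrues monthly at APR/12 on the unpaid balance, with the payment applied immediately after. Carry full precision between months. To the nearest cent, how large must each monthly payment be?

Monthly rate r = 21%/12 = 1.75% = 0.0175.
Level-payment amortization: P = B₀·r / (1 − (1+r)^(−n)) = 17555.00·0.0175 / (1 − 1.0175^(−60)).
Denominator 1 − (1+r)^(−60) = 0.646869747.
P = 307.213 / 0.646869747 ≈ 474.92.

€474.92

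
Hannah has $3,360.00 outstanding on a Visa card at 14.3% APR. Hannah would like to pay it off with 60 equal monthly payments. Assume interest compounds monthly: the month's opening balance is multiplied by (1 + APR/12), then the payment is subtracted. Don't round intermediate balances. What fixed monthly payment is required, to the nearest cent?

Monthly rate r = 14.3%/12 = 1.19167% = 0.0119167.
Level-payment amortization: P = B₀·r / (1 − (1+r)^(−n)) = 3360.00·0.0119167 / (1 − 1.01192^(−60)).
Denominator 1 − (1+r)^(−60) = 0.508735862.
P = 40.04 / 0.508735862 ≈ 78.70.

$78.70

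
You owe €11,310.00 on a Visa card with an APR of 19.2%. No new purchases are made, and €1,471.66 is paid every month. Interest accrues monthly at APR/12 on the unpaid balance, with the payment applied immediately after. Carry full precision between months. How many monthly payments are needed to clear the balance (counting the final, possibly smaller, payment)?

9 months

Monthly rate r = 19.2%/12 = 1.6% = 0.016.
Recurrence: B ← B·(1+r) − €1,471.66.
Month 1: interest €180.96; balance after payment €10,019.30.
Month 2: interest €160.31; balance after payment €8,707.95.
Closed form: n = −ln(1 − rB₀/P)/ln(1+r) = −ln(0.87704)/ln(1.016) ≈ 8.266, so the balance reaches zero during payment 9.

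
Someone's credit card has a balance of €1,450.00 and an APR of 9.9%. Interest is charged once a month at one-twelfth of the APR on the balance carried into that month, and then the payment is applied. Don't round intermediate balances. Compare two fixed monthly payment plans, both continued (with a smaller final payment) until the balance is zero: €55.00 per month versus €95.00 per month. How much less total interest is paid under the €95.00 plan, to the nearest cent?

Monthly rate r = 9.9%/12 = 0.825% = 0.00825.
At €55.00/mo: n = ⌈−ln(1 − rB₀/P)/ln(1+r)⌉ = 30 payments (last €46.84); total interest = total paid − €1,450.00 = €191.84.
At €95.00/mo: 17 payments (last €36.24); total interest €106.24.
Interest saved = €191.84 − €106.24 = €85.60.

€85.60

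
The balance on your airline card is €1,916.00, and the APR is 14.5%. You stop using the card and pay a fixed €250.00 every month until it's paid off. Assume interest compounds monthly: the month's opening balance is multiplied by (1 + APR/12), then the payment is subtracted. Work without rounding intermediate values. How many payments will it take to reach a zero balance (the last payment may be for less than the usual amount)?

Monthly rate r = 14.5%/12 = 1.20833% = 0.0120833.
Recurrence: B ← B·(1+r) − €250.00.
Month 1: interest €23.15; balance after payment €1,689.15.
Month 2: interest €20.41; balance after payment €1,459.56.
Closed form: n = −ln(1 − rB₀/P)/ln(1+r) = −ln(0.90739)/ln(1.01208) ≈ 8.091, so the balance reaches zero during payment 9.

9 payments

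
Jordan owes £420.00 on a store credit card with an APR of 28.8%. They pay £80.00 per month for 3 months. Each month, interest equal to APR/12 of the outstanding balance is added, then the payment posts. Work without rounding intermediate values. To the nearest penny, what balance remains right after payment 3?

Monthly rate r = 28.8%/12 = 2.4% = 0.024.
Each month: B ← B·(1+r) − £80.00.
Month 1: interest £10.08; balance after payment £350.08.
Month 2: interest £8.40; balance after payment £278.48.
Month 3: interest £6.68; balance after payment £205.17.

£205.17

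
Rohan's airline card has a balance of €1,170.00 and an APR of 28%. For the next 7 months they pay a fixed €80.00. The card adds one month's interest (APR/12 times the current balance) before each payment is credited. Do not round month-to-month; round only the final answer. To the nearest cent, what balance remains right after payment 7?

Monthly rate r = 28%/12 = 2.33333% = 0.0233333.
Each month: B ← B·(1+r) − €80.00.
Month 1: interest €27.30; balance after payment €1,117.30.
Month 2: interest €26.07; balance after payment €1,063.37.
Month 3: interest €24.81; balance after payment €1,008.18.
Month 4: interest €23.52; balance after payment €951.71.
Month 5: interest €22.21; balance after payment €893.91.
Month 6: interest €20.86; balance after payment €834.77.
Month 7: interest €19.48; balance after payment €774.25.

€774.25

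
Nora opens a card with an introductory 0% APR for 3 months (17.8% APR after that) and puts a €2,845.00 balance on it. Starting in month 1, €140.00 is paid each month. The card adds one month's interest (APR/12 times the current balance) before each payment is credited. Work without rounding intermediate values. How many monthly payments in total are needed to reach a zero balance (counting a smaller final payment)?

Promo months 1–3 at r₀ = 0%/12 = 0; months 4+ at r₁ = 17.8%/12 = 0.0148333.
After month 3 (no interest yet): B = €2,845.00 − 3·€140.00 = €2,425.00.
Then at r₁ with €140.00/mo: n₂ = −ln(1 − r₁·B/P)/ln(1+r₁) ≈ 20.17 → 21 more payments.

24 payments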